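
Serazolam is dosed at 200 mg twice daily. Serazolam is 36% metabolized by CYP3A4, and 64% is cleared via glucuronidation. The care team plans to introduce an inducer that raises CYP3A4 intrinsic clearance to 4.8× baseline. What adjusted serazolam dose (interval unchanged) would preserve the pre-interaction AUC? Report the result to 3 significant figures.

474 mg

The CYP3A4 pathway (36% of clearance) is boosted to 4.8× activity: 0.36 × 4.8 = 1.728.
The remaining 64% of clearance is unaffected.
CL_new/CL_old = 1.728 + 0.64 = 2.368.
Exposure is unchanged when dose changes in proportion to clearance. New dose = 200 mg × 2.368 = 474 mg.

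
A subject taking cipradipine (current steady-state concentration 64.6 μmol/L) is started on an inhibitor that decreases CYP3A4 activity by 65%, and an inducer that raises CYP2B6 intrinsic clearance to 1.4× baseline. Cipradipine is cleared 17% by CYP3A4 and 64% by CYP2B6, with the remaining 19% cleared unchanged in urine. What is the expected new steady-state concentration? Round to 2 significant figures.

The CYP3A4 pathway (17% of clearance) drops to 0.35× activity: 0.17 × 0.35 = 0.0595.
The CYP2B6 pathway (64% of clearance) rises to 1.4× activity: 0.64 × 1.4 = 0.896.
Non-CYP routes (19%) are unchanged.
Relative clearance = 0.0595 + 0.896 + 0.19 = 1.1455.
Steady-state concentration ∝ 1/CL: new value = 64.6 / 1.1455 = 56 μmol/L.

56 μmol/L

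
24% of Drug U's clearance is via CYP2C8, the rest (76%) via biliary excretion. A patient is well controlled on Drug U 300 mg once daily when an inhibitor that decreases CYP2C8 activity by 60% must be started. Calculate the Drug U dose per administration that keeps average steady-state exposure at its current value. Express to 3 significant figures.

257 mg

CYP2C8: 0.24 × 0.4 = 0.096
Other: 0.76 (unchanged)
New clearance relative to baseline: 0.096 + 0.76 = 0.856.
To maintain the same steady-state level, dose must scale with clearance: new dose = 300 × 0.856 = 257 mg.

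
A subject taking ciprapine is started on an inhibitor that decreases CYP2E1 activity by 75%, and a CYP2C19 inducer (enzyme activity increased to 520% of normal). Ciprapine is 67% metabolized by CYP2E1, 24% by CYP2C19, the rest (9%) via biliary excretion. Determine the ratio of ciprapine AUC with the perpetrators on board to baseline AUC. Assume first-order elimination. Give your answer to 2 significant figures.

The CYP2E1 pathway (67% of clearance) falls to 0.25× activity: 0.67 × 0.25 = 0.1675.
The CYP2C19 pathway (24% of clearance) is boosted to 5.2× activity: 0.24 × 5.2 = 1.248.
The remaining 9% of clearance is unaffected.
New clearance relative to baseline: 0.1675 + 1.248 + 0.09 = 1.5055.
Because AUC varies inversely with clearance, the combined effect is 1 / 1.5055 = 0.66.

0.66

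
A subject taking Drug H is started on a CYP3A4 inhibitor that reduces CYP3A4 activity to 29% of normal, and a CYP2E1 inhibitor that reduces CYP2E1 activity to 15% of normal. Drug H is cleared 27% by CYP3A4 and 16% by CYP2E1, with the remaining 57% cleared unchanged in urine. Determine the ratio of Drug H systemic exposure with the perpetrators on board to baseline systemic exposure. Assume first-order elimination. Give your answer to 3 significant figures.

The CYP3A4 pathway (27% of clearance) drops to 0.29× activity: 0.27 × 0.29 = 0.0783.
The CYP2E1 pathway (16% of clearance) falls to 0.15× activity: 0.16 × 0.15 = 0.024.
Non-CYP routes (57%) are unchanged.
CL_new/CL_old = 0.0783 + 0.024 + 0.57 = 0.6723.
Net systemic exposure ratio = 1 / 0.6723 = 1.49.

1.49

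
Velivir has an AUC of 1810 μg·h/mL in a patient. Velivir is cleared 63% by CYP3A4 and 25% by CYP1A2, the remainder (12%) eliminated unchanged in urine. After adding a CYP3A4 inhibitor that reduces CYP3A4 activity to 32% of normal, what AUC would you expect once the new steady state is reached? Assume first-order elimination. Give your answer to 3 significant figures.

The CYP3A4 pathway (63% of clearance) falls to 0.32× activity: 0.63 × 0.32 = 0.2016.
CYP1A2 (25%) and the residual 12% are unaffected.
New clearance relative to baseline: 0.2016 + 0.25 + 0.12 = 0.5716.
New AUC = baseline ÷ relative clearance = 1810 / 0.5716 = 3.17 × 10³ μg·h/mL.

3.17 × 10³ μg·h/mL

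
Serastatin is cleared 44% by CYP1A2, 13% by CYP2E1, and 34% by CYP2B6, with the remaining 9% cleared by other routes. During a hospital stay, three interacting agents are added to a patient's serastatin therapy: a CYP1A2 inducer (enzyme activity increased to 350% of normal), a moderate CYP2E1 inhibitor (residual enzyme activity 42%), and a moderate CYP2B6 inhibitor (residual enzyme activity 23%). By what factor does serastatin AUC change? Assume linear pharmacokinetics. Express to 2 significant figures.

0.57

The CYP1A2 pathway (44% of clearance) increases to 3.5× activity: 0.44 × 3.5 = 1.54.
The CYP2E1 pathway (13% of clearance) drops to 0.42× activity: 0.13 × 0.42 = 0.0546.
The CYP2B6 pathway (34% of clearance) falls to 0.23× activity: 0.34 × 0.23 = 0.0782.
Non-CYP routes (9%) are unchanged.
Relative clearance = 1.54 + 0.0546 + 0.0782 + 0.09 = 1.7628.
Because AUC varies inversely with clearance, the combined effect is 1 / 1.7628 = 0.57.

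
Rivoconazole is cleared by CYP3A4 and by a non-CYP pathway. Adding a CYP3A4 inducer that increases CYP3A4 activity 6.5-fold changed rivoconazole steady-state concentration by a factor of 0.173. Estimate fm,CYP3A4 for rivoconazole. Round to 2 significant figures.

CL'/CL = 1 / 0.173 = 5.78
6.5·fm + (1 − fm) = 5.78
fm = (5.78 − 1) / (6.5 − 1) = 0.87

0.87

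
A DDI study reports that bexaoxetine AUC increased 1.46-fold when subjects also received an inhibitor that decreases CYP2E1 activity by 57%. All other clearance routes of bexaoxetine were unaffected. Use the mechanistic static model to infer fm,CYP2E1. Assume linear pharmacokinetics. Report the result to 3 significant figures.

CL'/CL = 1 / 1.46 = 0.6849
0.43·fm + (1 − fm) = 0.6849
fm = (0.6849 − 1) / (0.43 − 1) = 0.553

0.553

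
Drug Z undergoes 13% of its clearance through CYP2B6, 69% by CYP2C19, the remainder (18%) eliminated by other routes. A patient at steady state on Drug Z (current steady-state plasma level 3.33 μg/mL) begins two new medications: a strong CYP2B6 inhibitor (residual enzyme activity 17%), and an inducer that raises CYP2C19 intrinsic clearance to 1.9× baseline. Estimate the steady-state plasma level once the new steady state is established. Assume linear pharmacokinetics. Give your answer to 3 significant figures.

2.20 μg/mL

The CYP2B6 pathway (13% of clearance) is reduced to 0.17× activity: 0.13 × 0.17 = 0.0221.
The CYP2C19 pathway (69% of clearance) is boosted to 1.9× activity: 0.69 × 1.9 = 1.311.
Non-CYP routes (18%) are unchanged.
Relative clearance = 0.0221 + 1.311 + 0.18 = 1.5131.
Dividing the baseline by the relative clearance: 3.33 / 1.5131 = 2.20 μg/mL.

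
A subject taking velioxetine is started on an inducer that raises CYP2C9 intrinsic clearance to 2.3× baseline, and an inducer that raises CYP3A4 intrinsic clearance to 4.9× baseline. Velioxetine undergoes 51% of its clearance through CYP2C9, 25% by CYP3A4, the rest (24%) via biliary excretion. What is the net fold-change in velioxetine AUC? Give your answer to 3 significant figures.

0.379

CYP2C9: 0.51 × 2.3 = 1.173
CYP3A4: 0.25 × 4.9 = 1.225
Other: 0.24 (unchanged)
CL_new/CL_old = 1.173 + 1.225 + 0.24 = 2.638.
Because AUC varies inversely with clearance, the combined effect is 1 / 2.638 = 0.379.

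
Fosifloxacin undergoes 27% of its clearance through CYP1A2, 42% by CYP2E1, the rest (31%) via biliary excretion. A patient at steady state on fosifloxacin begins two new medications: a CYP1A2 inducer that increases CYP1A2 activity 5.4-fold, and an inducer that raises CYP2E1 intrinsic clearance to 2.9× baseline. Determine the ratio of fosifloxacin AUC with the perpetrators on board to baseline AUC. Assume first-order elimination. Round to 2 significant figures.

0.33

The CYP1A2 pathway (27% of clearance) rises to 5.4× activity: 0.27 × 5.4 = 1.458.
The CYP2E1 pathway (42% of clearance) increases to 2.9× activity: 0.42 × 2.9 = 1.218.
Non-CYP routes (31%) are unchanged.
Relative clearance = 1.458 + 1.218 + 0.31 = 2.986.
Net AUC ratio = 1 / 2.986 = 0.33.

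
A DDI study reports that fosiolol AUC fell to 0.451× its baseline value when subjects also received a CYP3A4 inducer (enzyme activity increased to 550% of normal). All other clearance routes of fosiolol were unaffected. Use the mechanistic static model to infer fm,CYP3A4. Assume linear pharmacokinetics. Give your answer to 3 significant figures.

0.271

Let fm be the CYP3A4 fraction. New clearance relative to baseline = fm × 5.5 + (1 − fm).
AUC ratio = 1 / (new CL fraction), so new CL fraction = 1 / 0.451 = 2.217.
fm × 5.5 + 1 − fm = 2.217  ⇒  fm × (5.5 − 1) = 1.217  ⇒  fm = 0.271.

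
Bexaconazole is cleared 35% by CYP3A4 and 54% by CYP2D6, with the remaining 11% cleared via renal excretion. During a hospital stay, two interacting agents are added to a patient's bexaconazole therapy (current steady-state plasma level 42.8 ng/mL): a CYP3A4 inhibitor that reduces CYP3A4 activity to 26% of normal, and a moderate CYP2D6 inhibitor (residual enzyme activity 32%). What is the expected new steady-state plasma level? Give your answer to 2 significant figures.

The CYP3A4 pathway (35% of clearance) falls to 0.26× activity: 0.35 × 0.26 = 0.091.
The CYP2D6 pathway (54% of clearance) is reduced to 0.32× activity: 0.54 × 0.32 = 0.1728.
The remaining 11% of clearance is unaffected.
CL_new/CL_old = 0.091 + 0.1728 + 0.11 = 0.3738.
Steady-state plasma level ∝ 1/CL: new value = 42.8 / 0.3738 = 1.1 × 10² ng/mL.

1.1 × 10² ng/mL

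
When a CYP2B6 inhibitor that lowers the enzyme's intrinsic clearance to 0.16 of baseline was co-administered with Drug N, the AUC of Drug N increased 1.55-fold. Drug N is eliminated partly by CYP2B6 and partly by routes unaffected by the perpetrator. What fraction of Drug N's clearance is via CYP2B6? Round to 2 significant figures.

Let x = fm,CYP2B6. Because AUC ∝ 1/CL, relative clearance fell to 1/1.55 = 0.6452.
Only the CYP2B6 route changed, so 0.6452 = x·0.16 + (1 − x), giving x = 0.42.

0.42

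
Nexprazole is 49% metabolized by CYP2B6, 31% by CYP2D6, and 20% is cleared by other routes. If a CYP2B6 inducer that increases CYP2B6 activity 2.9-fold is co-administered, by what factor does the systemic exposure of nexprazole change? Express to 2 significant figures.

0.52

CYP2B6: 0.49 × 2.9 = 1.421
CYP2D6: 0.31 (unchanged)
Other: 0.2 (unchanged)
New clearance relative to baseline: 1.421 + 0.31 + 0.2 = 1.931.
Systemic exposure is inversely proportional to clearance, so the fold-change is 1 / 1.931 = 0.52.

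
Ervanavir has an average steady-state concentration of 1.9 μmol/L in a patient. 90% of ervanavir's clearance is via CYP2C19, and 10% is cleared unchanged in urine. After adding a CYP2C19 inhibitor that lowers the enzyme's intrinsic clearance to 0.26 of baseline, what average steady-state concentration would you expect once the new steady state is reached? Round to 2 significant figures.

CYP2C19: 0.9 × 0.26 = 0.234
Other: 0.1 (unchanged)
Relative clearance = 0.234 + 0.1 = 0.334.
With dosing unchanged, average steady-state concentration scales as 1/CL: 1.9 / 0.334 = 5.7 μmol/L.

5.7 μmol/L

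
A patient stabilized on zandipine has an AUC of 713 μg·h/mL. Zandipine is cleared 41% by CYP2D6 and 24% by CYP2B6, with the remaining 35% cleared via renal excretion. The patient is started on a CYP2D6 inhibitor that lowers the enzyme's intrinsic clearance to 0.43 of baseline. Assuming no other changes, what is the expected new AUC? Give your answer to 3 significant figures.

930 μg·h/mL

The CYP2D6 pathway (41% of clearance) is reduced to 0.43× activity: 0.41 × 0.43 = 0.1763.
CYP2B6 (24%) and the residual 35% are unaffected.
New clearance relative to baseline: 0.1763 + 0.24 + 0.35 = 0.7663.
With dosing unchanged, AUC scales as 1/CL: 713 / 0.7663 = 930 μg·h/mL.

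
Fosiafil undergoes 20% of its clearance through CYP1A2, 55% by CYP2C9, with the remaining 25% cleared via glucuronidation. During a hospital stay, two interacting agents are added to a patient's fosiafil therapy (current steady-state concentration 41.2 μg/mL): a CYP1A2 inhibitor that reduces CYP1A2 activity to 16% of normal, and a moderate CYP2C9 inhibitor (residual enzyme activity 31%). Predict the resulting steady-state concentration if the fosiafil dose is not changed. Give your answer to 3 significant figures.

The CYP1A2 pathway (20% of clearance) falls to 0.16× activity: 0.2 × 0.16 = 0.032.
The CYP2C9 pathway (55% of clearance) falls to 0.31× activity: 0.55 × 0.31 = 0.1705.
Non-CYP routes (25%) are unchanged.
Relative clearance = 0.032 + 0.1705 + 0.25 = 0.4525.
Dividing the baseline by the relative clearance: 41.2 / 0.4525 = 91.0 μg/mL.

91.0 μg/mL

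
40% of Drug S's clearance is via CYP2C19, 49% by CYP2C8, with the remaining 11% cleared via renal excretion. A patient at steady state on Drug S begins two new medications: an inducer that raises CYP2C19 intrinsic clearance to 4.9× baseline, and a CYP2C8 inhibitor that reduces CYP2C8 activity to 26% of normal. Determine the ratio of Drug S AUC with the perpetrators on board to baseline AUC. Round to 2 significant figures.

0.46

The CYP2C19 pathway (40% of clearance) increases to 4.9× activity: 0.4 × 4.9 = 1.96.
The CYP2C8 pathway (49% of clearance) falls to 0.26× activity: 0.49 × 0.26 = 0.1274.
The remaining 11% of clearance is unaffected.
CL_new/CL_old = 1.96 + 0.1274 + 0.11 = 2.1974.
Because AUC varies inversely with clearance, the combined effect is 1 / 2.1974 = 0.46.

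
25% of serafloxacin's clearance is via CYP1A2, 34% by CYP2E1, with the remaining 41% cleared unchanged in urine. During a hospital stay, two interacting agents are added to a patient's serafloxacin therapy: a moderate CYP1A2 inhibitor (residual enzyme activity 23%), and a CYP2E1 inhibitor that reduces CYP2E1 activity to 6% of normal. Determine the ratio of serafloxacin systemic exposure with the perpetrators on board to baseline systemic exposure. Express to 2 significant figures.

CYP1A2: 0.25 × 0.23 = 0.0575
CYP2E1: 0.34 × 0.06 = 0.0204
Other: 0.41 (unchanged)
CL_new/CL_old = 0.0575 + 0.0204 + 0.41 = 0.4879.
Because systemic exposure varies inversely with clearance, the combined effect is 1 / 0.4879 = 2.0.

2.0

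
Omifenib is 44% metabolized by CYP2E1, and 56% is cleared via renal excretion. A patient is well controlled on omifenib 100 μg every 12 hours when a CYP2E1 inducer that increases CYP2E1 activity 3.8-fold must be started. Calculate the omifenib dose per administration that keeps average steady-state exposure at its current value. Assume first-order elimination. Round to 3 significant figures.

CYP2E1: 0.44 × 3.8 = 1.672
Other: 0.56 (unchanged)
New clearance relative to baseline: 1.672 + 0.56 = 2.232.
To maintain the same steady-state level, dose must scale with clearance: new dose = 100 × 2.232 = 223 μg.

223 μg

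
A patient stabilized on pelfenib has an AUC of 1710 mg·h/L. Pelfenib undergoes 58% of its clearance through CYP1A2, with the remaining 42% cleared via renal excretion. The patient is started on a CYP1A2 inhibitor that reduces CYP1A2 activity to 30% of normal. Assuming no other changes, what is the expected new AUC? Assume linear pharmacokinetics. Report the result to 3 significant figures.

The CYP1A2 pathway (58% of clearance) falls to 0.3× activity: 0.58 × 0.3 = 0.174.
Non-CYP routes (42%) are unchanged.
New clearance relative to baseline: 0.174 + 0.42 = 0.594.
New AUC = baseline ÷ relative clearance = 1710 / 0.594 = 2.88 × 10³ mg·h/L.

2.88 × 10³ mg·h/L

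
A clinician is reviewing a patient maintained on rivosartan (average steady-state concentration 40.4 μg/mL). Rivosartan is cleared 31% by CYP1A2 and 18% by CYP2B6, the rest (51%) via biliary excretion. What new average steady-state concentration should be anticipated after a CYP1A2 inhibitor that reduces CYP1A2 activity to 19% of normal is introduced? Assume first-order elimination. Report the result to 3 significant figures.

53.9 μg/mL

The CYP1A2 pathway (31% of clearance) falls to 0.19× activity: 0.31 × 0.19 = 0.0589.
CYP2B6 (18%) and the residual 51% are unaffected.
CL_new/CL_old = 0.0589 + 0.18 + 0.51 = 0.7489.
Average steady-state concentration ∝ 1/CL, so new value = 40.4 / 0.7489 = 53.9 μg/mL.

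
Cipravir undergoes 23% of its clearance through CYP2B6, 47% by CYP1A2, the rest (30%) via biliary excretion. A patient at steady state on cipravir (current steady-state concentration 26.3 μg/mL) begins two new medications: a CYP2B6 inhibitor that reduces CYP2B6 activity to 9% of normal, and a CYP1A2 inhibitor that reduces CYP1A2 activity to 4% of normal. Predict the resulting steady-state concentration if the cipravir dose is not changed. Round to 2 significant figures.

77 μg/mL

CYP2B6: 0.23 × 0.09 = 0.0207
CYP1A2: 0.47 × 0.04 = 0.0188
Other: 0.3 (unchanged)
Relative clearance = 0.0207 + 0.0188 + 0.3 = 0.3395.
New steady-state concentration = 26.3 / 0.3395 = 77 μg/mL (concentration scales inversely with clearance).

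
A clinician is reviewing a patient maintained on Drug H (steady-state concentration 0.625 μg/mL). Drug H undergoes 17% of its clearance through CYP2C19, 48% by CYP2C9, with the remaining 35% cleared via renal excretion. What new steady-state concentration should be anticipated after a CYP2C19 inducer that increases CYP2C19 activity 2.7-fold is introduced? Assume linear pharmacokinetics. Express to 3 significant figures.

0.485 μg/mL

CYP2C19: 0.17 × 2.7 = 0.459
CYP2C9: 0.48 (unchanged)
Other: 0.35 (unchanged)
CL_new/CL_old = 0.459 + 0.48 + 0.35 = 1.289.
With dosing unchanged, steady-state concentration scales as 1/CL: 0.625 / 1.289 = 0.485 μg/mL.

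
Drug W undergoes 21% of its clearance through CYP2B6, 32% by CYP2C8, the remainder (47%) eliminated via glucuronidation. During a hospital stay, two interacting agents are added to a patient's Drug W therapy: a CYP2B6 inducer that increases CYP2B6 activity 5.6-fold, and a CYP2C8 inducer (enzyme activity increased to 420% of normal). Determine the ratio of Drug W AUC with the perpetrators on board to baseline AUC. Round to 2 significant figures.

0.33

The CYP2B6 pathway (21% of clearance) increases to 5.6× activity: 0.21 × 5.6 = 1.176.
The CYP2C8 pathway (32% of clearance) increases to 4.2× activity: 0.32 × 4.2 = 1.344.
The remaining 47% of clearance is unaffected.
New clearance relative to baseline: 1.176 + 1.344 + 0.47 = 2.99.
AUC ∝ 1/CL: fold-change = 1 / 2.99 = 0.33.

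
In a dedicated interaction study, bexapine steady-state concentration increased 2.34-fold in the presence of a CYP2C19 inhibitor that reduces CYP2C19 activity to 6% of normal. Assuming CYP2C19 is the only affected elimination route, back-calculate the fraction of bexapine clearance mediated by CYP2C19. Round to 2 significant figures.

Write x for the fraction cleared via CYP2C19. The observed steady-state concentration change means clearance fell to 1/2.34 = 0.4274 of baseline.
Only the CYP2C19 route changed, so 0.4274 = x·0.06 + (1 − x), giving x = 0.61.

0.61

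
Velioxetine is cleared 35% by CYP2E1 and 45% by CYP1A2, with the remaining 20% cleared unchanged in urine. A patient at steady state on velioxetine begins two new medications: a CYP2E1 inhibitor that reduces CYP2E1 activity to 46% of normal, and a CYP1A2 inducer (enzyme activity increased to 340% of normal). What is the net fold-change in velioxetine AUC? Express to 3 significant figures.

0.529

The CYP2E1 pathway (35% of clearance) falls to 0.46× activity: 0.35 × 0.46 = 0.161.
The CYP1A2 pathway (45% of clearance) increases to 3.4× activity: 0.45 × 3.4 = 1.53.
Non-CYP routes (20%) are unchanged.
New clearance relative to baseline: 0.161 + 1.53 + 0.2 = 1.891.
Net AUC ratio = 1 / 1.891 = 0.529.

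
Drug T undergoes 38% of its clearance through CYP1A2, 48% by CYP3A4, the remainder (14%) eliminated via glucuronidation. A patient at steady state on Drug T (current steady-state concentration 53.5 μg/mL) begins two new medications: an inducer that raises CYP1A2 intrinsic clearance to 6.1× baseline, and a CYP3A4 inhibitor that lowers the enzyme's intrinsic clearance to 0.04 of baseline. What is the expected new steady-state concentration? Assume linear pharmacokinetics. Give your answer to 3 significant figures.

The CYP1A2 pathway (38% of clearance) rises to 6.1× activity: 0.38 × 6.1 = 2.318.
The CYP3A4 pathway (48% of clearance) falls to 0.04× activity: 0.48 × 0.04 = 0.0192.
The remaining 14% of clearance is unaffected.
Relative clearance = 2.318 + 0.0192 + 0.14 = 2.4772.
Dividing the baseline by the relative clearance: 53.5 / 2.4772 = 21.6 μg/mL.

21.6 μg/mL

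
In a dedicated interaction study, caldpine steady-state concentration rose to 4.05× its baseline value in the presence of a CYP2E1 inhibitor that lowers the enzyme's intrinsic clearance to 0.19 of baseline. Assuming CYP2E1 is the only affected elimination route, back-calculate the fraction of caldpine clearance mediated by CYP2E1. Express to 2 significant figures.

0.93

CL'/CL = 1 / 4.05 = 0.2469
0.19·fm + (1 − fm) = 0.2469
fm = (0.2469 − 1) / (0.19 − 1) = 0.93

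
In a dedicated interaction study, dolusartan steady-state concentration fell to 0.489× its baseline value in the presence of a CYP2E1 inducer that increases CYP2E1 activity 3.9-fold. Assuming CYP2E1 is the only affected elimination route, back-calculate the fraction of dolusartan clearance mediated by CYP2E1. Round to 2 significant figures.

Let fm be the CYP2E1 fraction. New clearance relative to baseline = fm × 3.9 + (1 − fm).
Steady-state concentration ratio = 1 / (new CL fraction), so new CL fraction = 1 / 0.489 = 2.045.
fm × 3.9 + 1 − fm = 2.045  ⇒  fm × (3.9 − 1) = 1.045  ⇒  fm = 0.36.

0.36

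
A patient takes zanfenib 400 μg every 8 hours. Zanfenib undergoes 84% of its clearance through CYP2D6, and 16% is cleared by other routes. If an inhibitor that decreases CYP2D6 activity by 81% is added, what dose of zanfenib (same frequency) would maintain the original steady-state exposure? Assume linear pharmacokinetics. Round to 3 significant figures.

The CYP2D6 pathway (84% of clearance) falls to 0.19× activity: 0.84 × 0.19 = 0.1596.
The remaining 16% of clearance is unaffected.
New clearance relative to baseline: 0.1596 + 0.16 = 0.3196.
Exposure is unchanged when dose changes in proportion to clearance. New dose = 400 μg × 0.3196 = 128 μg.

128 μg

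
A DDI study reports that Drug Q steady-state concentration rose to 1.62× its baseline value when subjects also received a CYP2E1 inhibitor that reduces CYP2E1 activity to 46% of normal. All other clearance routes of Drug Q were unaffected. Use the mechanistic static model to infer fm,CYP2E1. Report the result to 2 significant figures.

0.71

Let x = fm,CYP2E1. Because steady-state concentration ∝ 1/CL, relative clearance fell to 1/1.62 = 0.6173.
Only the CYP2E1 route changed, so 0.6173 = x·0.46 + (1 − x), giving x = 0.71.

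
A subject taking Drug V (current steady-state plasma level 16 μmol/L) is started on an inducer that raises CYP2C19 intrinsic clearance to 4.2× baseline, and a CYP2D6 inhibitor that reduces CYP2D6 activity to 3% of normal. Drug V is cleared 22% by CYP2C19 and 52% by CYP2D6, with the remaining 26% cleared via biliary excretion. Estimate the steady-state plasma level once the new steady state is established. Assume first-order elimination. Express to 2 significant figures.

The CYP2C19 pathway (22% of clearance) increases to 4.2× activity: 0.22 × 4.2 = 0.924.
The CYP2D6 pathway (52% of clearance) is reduced to 0.03× activity: 0.52 × 0.03 = 0.0156.
The remaining 26% of clearance is unaffected.
CL_new/CL_old = 0.924 + 0.0156 + 0.26 = 1.1996.
New steady-state plasma level = 16 / 1.1996 = 13 μmol/L (concentration scales inversely with clearance).

13 μmol/L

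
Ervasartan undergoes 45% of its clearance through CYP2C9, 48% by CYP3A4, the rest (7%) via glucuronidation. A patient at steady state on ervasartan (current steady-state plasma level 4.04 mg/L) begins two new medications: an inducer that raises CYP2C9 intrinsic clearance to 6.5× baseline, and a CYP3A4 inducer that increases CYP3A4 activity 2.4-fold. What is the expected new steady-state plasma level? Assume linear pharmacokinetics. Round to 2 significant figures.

CYP2C9: 0.45 × 6.5 = 2.925
CYP3A4: 0.48 × 2.4 = 1.152
Other: 0.07 (unchanged)
CL_new/CL_old = 2.925 + 1.152 + 0.07 = 4.147.
Dividing the baseline by the relative clearance: 4.04 / 4.147 = 0.97 mg/L.

0.97 mg/L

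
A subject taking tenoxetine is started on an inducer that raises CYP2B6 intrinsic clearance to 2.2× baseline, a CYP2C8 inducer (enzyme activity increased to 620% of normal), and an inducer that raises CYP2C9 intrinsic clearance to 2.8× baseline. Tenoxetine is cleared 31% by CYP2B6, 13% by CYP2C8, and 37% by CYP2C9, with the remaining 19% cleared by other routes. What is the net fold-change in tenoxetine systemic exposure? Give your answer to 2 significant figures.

The CYP2B6 pathway (31% of clearance) rises to 2.2× activity: 0.31 × 2.2 = 0.682.
The CYP2C8 pathway (13% of clearance) rises to 6.2× activity: 0.13 × 6.2 = 0.806.
The CYP2C9 pathway (37% of clearance) increases to 2.8× activity: 0.37 × 2.8 = 1.036.
Non-CYP routes (19%) are unchanged.
CL_new/CL_old = 0.682 + 0.806 + 1.036 + 0.19 = 2.714.
Net systemic exposure ratio = 1 / 2.714 = 0.37.

0.37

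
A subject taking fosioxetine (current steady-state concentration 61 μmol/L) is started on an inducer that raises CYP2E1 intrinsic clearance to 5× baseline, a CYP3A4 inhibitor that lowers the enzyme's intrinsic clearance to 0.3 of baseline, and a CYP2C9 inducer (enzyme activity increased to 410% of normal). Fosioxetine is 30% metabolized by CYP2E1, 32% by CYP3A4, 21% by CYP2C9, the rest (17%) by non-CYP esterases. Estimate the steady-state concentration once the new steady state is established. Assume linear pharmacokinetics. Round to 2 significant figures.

The CYP2E1 pathway (30% of clearance) is boosted to 5× activity: 0.3 × 5 = 1.5.
The CYP3A4 pathway (32% of clearance) falls to 0.3× activity: 0.32 × 0.3 = 0.096.
The CYP2C9 pathway (21% of clearance) rises to 4.1× activity: 0.21 × 4.1 = 0.861.
Non-CYP routes (17%) are unchanged.
New clearance relative to baseline: 1.5 + 0.096 + 0.861 + 0.17 = 2.627.
New steady-state concentration = 61 / 2.627 = 23 μmol/L (concentration scales inversely with clearance).

23 μmol/L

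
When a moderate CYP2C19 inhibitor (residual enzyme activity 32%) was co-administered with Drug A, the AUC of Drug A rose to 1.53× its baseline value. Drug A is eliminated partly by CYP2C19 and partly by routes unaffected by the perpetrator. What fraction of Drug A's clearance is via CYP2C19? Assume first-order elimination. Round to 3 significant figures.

Let x = fm,CYP2C19. Because AUC ∝ 1/CL, relative clearance fell to 1/1.53 = 0.6536.
Only the CYP2C19 route changed, so 0.6536 = x·0.32 + (1 − x), giving x = 0.509.

0.509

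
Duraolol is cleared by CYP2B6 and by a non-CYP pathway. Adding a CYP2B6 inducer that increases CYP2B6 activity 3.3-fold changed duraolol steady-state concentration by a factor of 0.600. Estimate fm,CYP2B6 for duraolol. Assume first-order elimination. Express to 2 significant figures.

0.29

Call the CYP2B6 fraction fm. After the interaction, CL_new/CL_old = fm × 3.3 + (1 − fm).
Steady-state concentration ratio = 1 / (new CL fraction), so new CL fraction = 1 / 0.600 = 1.667.
fm × 3.3 + 1 − fm = 1.667  ⇒  fm × (3.3 − 1) = 0.6667  ⇒  fm = 0.29.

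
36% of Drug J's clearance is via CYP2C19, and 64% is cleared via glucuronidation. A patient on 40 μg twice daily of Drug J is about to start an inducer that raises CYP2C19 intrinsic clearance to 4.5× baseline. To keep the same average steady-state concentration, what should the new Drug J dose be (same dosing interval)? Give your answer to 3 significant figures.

90.4 μg

CYP2C19: 0.36 × 4.5 = 1.62
Other: 0.64 (unchanged)
New clearance relative to baseline: 1.62 + 0.64 = 2.26.
Css,avg = (dose rate)/CL, so holding Css fixed requires dose ∝ CL: 40 × 2.26 = 90.4 μg.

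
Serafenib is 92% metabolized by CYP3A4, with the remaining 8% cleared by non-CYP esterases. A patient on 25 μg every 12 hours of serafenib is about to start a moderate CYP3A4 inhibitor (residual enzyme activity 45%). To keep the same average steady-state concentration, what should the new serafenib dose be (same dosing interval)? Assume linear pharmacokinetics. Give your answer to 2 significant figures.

The CYP3A4 pathway (92% of clearance) drops to 0.45× activity: 0.92 × 0.45 = 0.414.
The remaining 8% of clearance is unaffected.
CL_new/CL_old = 0.414 + 0.08 = 0.494.
To maintain the same steady-state level, dose must scale with clearance: new dose = 25 × 0.494 = 12 μg.

12 μg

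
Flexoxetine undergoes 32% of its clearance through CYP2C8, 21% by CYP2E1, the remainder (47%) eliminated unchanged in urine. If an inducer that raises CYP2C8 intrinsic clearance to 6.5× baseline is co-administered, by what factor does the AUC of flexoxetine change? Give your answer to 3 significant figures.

0.362

The CYP2C8 pathway (32% of clearance) is boosted to 6.5× activity: 0.32 × 6.5 = 2.08.
CYP2E1 (21%) and the residual 47% are unaffected.
Relative clearance = 2.08 + 0.21 + 0.47 = 2.76.
AUC is inversely proportional to clearance, so the fold-change is 1 / 2.76 = 0.362.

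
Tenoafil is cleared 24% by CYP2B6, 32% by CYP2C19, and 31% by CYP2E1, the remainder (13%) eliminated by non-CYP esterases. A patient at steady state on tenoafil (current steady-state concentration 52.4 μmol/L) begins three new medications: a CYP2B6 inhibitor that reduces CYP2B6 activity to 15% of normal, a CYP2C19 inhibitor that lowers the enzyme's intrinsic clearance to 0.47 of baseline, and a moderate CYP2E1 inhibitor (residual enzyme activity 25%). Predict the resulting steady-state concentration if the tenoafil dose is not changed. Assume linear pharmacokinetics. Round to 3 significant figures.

The CYP2B6 pathway (24% of clearance) drops to 0.15× activity: 0.24 × 0.15 = 0.036.
The CYP2C19 pathway (32% of clearance) drops to 0.47× activity: 0.32 × 0.47 = 0.1504.
The CYP2E1 pathway (31% of clearance) is reduced to 0.25× activity: 0.31 × 0.25 = 0.0775.
The remaining 13% of clearance is unaffected.
New clearance relative to baseline: 0.036 + 0.1504 + 0.0775 + 0.13 = 0.3939.
Steady-state concentration ∝ 1/CL: new value = 52.4 / 0.3939 = 133 μmol/L.

133 μmol/L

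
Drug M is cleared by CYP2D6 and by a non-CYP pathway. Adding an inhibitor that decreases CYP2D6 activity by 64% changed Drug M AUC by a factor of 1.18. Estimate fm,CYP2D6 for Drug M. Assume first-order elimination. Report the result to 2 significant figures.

0.24

Write x for the fraction cleared via CYP2D6. The observed AUC change means clearance fell to 1/1.18 = 0.8475 of baseline.
Only the CYP2D6 route changed, so 0.8475 = x·0.36 + (1 − x), giving x = 0.24.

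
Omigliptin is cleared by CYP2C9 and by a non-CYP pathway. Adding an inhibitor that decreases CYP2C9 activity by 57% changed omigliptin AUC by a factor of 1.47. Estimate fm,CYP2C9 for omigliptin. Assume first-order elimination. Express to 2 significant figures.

0.56

CL'/CL = 1 / 1.47 = 0.6803
0.43·fm + (1 − fm) = 0.6803
fm = (0.6803 − 1) / (0.43 − 1) = 0.56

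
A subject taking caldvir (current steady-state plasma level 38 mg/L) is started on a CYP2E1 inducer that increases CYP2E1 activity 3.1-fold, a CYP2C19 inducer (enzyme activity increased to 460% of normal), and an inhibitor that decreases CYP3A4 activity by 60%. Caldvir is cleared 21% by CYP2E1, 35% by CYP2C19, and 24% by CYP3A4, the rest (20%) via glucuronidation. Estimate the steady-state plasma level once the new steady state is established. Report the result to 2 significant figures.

15 mg/L

CYP2E1: 0.21 × 3.1 = 0.651
CYP2C19: 0.35 × 4.6 = 1.61
CYP3A4: 0.24 × 0.4 = 0.096
Other: 0.2 (unchanged)
Relative clearance = 0.651 + 1.61 + 0.096 + 0.2 = 2.557.
New steady-state plasma level = 38 / 2.557 = 15 mg/L (concentration scales inversely with clearance).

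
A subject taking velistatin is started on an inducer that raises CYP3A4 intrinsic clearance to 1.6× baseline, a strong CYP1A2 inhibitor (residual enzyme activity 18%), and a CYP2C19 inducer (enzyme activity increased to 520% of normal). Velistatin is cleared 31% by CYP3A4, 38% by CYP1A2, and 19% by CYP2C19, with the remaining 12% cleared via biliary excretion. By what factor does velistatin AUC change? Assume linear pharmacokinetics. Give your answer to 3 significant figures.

The CYP3A4 pathway (31% of clearance) is boosted to 1.6× activity: 0.31 × 1.6 = 0.496.
The CYP1A2 pathway (38% of clearance) is reduced to 0.18× activity: 0.38 × 0.18 = 0.0684.
The CYP2C19 pathway (19% of clearance) rises to 5.2× activity: 0.19 × 5.2 = 0.988.
Non-CYP routes (12%) are unchanged.
CL_new/CL_old = 0.496 + 0.0684 + 0.988 + 0.12 = 1.6724.
Net AUC ratio = 1 / 1.6724 = 0.598.

0.598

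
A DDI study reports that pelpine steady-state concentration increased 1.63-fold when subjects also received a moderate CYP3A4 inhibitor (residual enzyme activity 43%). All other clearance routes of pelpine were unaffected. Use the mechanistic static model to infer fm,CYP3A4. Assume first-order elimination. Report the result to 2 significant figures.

Write x for the fraction cleared via CYP3A4. The observed steady-state concentration change means clearance fell to 1/1.63 = 0.6135 of baseline.
Only the CYP3A4 route changed, so 0.6135 = x·0.43 + (1 − x), giving x = 0.68.

0.68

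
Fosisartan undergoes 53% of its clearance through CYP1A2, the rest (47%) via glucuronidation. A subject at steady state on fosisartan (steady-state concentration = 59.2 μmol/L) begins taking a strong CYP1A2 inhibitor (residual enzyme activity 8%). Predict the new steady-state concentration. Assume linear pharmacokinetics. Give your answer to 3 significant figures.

116 μmol/L

The CYP1A2 pathway (53% of clearance) is reduced to 0.08× activity: 0.53 × 0.08 = 0.0424.
The remaining 47% of clearance is unaffected.
New clearance relative to baseline: 0.0424 + 0.47 = 0.5124.
Steady-state concentration ∝ 1/CL, so new value = 59.2 / 0.5124 = 116 μmol/L.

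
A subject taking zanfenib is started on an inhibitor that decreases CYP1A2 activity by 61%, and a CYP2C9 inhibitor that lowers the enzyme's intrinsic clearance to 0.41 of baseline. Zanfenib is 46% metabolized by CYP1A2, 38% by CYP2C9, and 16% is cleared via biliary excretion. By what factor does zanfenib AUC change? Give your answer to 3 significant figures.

2.02

CYP1A2: 0.46 × 0.39 = 0.1794
CYP2C9: 0.38 × 0.41 = 0.1558
Other: 0.16 (unchanged)
Relative clearance = 0.1794 + 0.1558 + 0.16 = 0.4952.
AUC ∝ 1/CL: fold-change = 1 / 0.4952 = 2.02.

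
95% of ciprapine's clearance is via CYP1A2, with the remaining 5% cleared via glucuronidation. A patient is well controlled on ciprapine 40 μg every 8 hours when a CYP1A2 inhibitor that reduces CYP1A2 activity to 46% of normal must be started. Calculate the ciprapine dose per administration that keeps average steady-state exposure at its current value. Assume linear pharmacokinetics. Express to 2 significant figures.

19 μg

The CYP1A2 pathway (95% of clearance) drops to 0.46× activity: 0.95 × 0.46 = 0.437.
The remaining 5% of clearance is unaffected.
New clearance relative to baseline: 0.437 + 0.05 = 0.487.
Exposure is unchanged when dose changes in proportion to clearance. New dose = 40 μg × 0.487 = 19 μg.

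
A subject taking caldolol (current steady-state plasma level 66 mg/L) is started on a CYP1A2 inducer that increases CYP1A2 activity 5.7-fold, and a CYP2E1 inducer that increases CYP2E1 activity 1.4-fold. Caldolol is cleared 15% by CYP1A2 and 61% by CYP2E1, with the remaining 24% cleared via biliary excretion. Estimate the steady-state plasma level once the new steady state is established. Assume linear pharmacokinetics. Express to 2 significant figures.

34 mg/L

CYP1A2: 0.15 × 5.7 = 0.855
CYP2E1: 0.61 × 1.4 = 0.854
Other: 0.24 (unchanged)
Relative clearance = 0.855 + 0.854 + 0.24 = 1.949.
Steady-state plasma level ∝ 1/CL: new value = 66 / 1.949 = 34 mg/L.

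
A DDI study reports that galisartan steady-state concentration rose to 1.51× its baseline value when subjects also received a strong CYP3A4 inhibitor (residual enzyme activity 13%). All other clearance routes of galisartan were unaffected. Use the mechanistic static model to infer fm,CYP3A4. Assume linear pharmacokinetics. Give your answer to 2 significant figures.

CL'/CL = 1 / 1.51 = 0.6623
0.13·fm + (1 − fm) = 0.6623
fm = (0.6623 − 1) / (0.13 − 1) = 0.39

0.39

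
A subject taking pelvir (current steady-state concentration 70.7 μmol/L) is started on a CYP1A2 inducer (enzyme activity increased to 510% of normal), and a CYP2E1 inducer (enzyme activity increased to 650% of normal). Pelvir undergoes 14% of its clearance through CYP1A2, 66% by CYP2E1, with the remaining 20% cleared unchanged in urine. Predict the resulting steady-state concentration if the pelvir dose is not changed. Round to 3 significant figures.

CYP1A2: 0.14 × 5.1 = 0.714
CYP2E1: 0.66 × 6.5 = 4.29
Other: 0.2 (unchanged)
CL_new/CL_old = 0.714 + 4.29 + 0.2 = 5.204.
Steady-state concentration ∝ 1/CL: new value = 70.7 / 5.204 = 13.6 μmol/L.

13.6 μmol/L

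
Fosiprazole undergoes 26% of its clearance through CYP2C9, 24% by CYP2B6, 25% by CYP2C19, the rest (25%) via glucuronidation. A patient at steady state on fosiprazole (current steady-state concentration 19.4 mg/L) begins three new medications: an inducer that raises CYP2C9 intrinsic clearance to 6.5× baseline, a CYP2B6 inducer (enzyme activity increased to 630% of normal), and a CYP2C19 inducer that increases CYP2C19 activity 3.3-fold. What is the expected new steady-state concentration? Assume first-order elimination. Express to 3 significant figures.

4.54 mg/L

The CYP2C9 pathway (26% of clearance) is boosted to 6.5× activity: 0.26 × 6.5 = 1.69.
The CYP2B6 pathway (24% of clearance) increases to 6.3× activity: 0.24 × 6.3 = 1.512.
The CYP2C19 pathway (25% of clearance) is boosted to 3.3× activity: 0.25 × 3.3 = 0.825.
The remaining 25% of clearance is unaffected.
Relative clearance = 1.69 + 1.512 + 0.825 + 0.25 = 4.277.
Dividing the baseline by the relative clearance: 19.4 / 4.277 = 4.54 mg/L.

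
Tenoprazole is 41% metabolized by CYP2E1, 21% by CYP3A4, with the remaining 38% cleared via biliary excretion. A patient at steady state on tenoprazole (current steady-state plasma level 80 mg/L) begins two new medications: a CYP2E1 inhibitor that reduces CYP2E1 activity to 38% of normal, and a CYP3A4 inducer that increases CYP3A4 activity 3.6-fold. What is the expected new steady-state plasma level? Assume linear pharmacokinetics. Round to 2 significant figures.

CYP2E1: 0.41 × 0.38 = 0.1558
CYP3A4: 0.21 × 3.6 = 0.756
Other: 0.38 (unchanged)
Relative clearance = 0.1558 + 0.756 + 0.38 = 1.2918.
Steady-state plasma level ∝ 1/CL: new value = 80 / 1.2918 = 62 mg/L.

62 mg/L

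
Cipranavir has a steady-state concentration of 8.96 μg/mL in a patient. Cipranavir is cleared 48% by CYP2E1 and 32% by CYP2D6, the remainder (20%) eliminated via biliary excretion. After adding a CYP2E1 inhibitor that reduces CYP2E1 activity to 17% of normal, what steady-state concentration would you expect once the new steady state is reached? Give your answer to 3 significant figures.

The CYP2E1 pathway (48% of clearance) is reduced to 0.17× activity: 0.48 × 0.17 = 0.0816.
CYP2D6 (32%) and the residual 20% are unaffected.
Relative clearance = 0.0816 + 0.32 + 0.2 = 0.6016.
Steady-state concentration ∝ 1/CL, so new value = 8.96 / 0.6016 = 14.9 μg/mL.

14.9 μg/mL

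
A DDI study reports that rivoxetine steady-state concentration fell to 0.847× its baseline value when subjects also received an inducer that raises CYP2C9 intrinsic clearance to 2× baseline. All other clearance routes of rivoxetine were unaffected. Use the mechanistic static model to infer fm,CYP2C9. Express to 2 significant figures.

0.18

CL'/CL = 1 / 0.847 = 1.181
2·fm + (1 − fm) = 1.181
fm = (1.181 − 1) / (2 − 1) = 0.18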